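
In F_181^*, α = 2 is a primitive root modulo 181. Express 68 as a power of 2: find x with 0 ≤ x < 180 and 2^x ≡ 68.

177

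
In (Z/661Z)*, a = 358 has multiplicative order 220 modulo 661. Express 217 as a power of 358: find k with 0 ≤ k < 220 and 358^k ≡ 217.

47

Baby-step giant-step with m = ceil(sqrt(220)) = 15.
Baby table (358^j mod 661 for j=0..14):
  0:1  1:358  2:591  3:58  4:273  5:567  6:59  7:631
  8:497  9:117  10:243  11:403  12:176  13:213  14:239
Giant step factor: 358^(-15) ≡ 282 (mod 661).
Scan 217·282^i mod 661 for i = 0, 1, …:
  i=0: 217   i=1: 382   i=2: 642   i=3: 591
Match at i=3, j=2: k = 3·15 + 2 = 47.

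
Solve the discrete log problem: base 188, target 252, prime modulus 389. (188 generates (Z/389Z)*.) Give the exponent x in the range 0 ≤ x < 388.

316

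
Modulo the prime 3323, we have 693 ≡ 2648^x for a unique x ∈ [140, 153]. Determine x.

Compute 2648^140 mod 3323 = 7, then multiply by 2648 repeatedly:
  2648^140=7  2648^141=1921  2648^142=2618  2648^143=686  2648^144=2170
  2648^145=693
Found 693 at exponent 145.

145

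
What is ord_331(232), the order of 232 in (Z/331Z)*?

The order of 232 must divide p − 1 = 330 = 2 · 3 · 5 · 11.
Divisors: 1, 2, 3, 5, 6, 10, 11, 15, 22, 30, 33, 55, 66, 110, 165, 330.
Check each in increasing order: 232^1 ≡ 232;  232^2 ≡ 202;  232^3 ≡ 193;  232^5 ≡ 259;  232^6 ≡ 177;  232^10 ≡ 219;  232^11 ≡ 165;  232^15 ≡ 120;  232^22 ≡ 83;  232^30 ≡ 167;  232^33 ≡ 124;  232^55 ≡ 31;  232^66 ≡ 150;  232^110 ≡ 299;  232^165 ≡ 1.
Smallest exponent giving 1 is 165.

165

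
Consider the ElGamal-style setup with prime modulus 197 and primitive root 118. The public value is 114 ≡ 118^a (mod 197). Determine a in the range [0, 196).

168

Baby-step giant-step with m = ceil(sqrt(196)) = 14.
Baby table (118^j mod 197 for j=0..13):
  0:1  1:118  2:134  3:52  4:29  5:73  6:143  7:129
  8:53  9:147  10:10  11:195  12:158  13:126
Giant step factor: 118^(-14) ≡ 161 (mod 197).
Scan 114·161^i mod 197 for i = 0, 1, …:
  i=0: 114   i=1: 33   i=2: 191   i=3: 19
  i=4: 104   i=5: 196   i=6: 36   i=7: 83
  i=8: 164   i=9: 6   i=10: 178   i=11: 93
  i=12: 1
Match at i=12, j=0: a = 12·14 + 0 = 168.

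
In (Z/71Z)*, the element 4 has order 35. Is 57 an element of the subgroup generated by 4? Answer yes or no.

yes

57 ∈ ⟨4⟩ iff 57^35 ≡ 1 (mod 71), since |⟨4⟩| = 35.
57^35 mod 71 = 1.
Since 1 = 1, 57 lies in the subgroup.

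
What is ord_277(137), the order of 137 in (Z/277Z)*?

276

The order of 137 must divide p − 1 = 276 = 2^2 · 3 · 23.
Divisors: 1, 2, 3, 4, 6, 12, 23, 46, 69, 92, 138, 276.
Check each in increasing order: 137^1 ≡ 137;  137^2 ≡ 210;  137^3 ≡ 239;  137^4 ≡ 57;  137^6 ≡ 59;  137^12 ≡ 157;  137^23 ≡ 95;  137^46 ≡ 161;  137^69 ≡ 60;  137^92 ≡ 160;  137^138 ≡ 276;  137^276 ≡ 1.
Smallest exponent giving 1 is 276.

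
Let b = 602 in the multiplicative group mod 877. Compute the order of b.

The order of 602 must divide p − 1 = 876 = 2^2 · 3 · 73.
Divisors: 1, 2, 3, 4, 6, 12, 73, 146, 219, 292, 438, 876.
Check each in increasing order: 602^1 ≡ 602;  602^2 ≡ 203;  602^3 ≡ 303;  602^4 ≡ 867;  602^6 ≡ 601;  602^12 ≡ 754;  602^73 ≡ 391;  602^146 ≡ 283;  602^219 ≡ 151;  602^292 ≡ 282;  602^438 ≡ 876;  602^876 ≡ 1.
Smallest exponent giving 1 is 876.

876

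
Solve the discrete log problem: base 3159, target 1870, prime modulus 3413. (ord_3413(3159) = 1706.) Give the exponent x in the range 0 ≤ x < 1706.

Baby-step giant-step with m = ceil(sqrt(1706)) = 42.
Baby table (3159^j mod 3413 for j=0..41):
  0:1  1:3159  2:3082  3:2162  4:345  5:1108  6:1847  7:1856
  8:2983  9:4  10:2397  11:2089  12:1822  13:1380  14:1019  15:562
  16:598  17:1693  18:16  19:2762  20:1530  21:462  22:2107  23:663
  24:2248  25:2392  26:3359  27:64  28:809  29:2707  30:1848  31:1602
  32:2652  33:2166  34:2742  35:3197  36:256  37:3236  38:589  39:566
  40:2995  41:369
Giant step factor: 3159^(-42) ≡ 1142 (mod 3413).
Scan 1870·1142^i mod 3413 for i = 0, 1, …:
  i=0: 1870   i=1: 2415   i=2: 226   i=3: 2117
  i=4: 1210   i=5: 2968   i=6: 347   i=7: 366
  i=8: 1586   i=9: 2322   i=10: 3236
Match at i=10, j=37: x = 10·42 + 37 = 457.

457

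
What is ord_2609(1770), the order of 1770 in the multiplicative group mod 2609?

326

The order of 1770 must divide p − 1 = 2608 = 2^4 · 163.
Divisors: 1, 2, 4, 8, 16, 163, 326, 652, 1304, 2608.
Check each in increasing order: 1770^1 ≡ 1770;  1770^2 ≡ 2100;  1770^4 ≡ 790;  1770^8 ≡ 549;  1770^16 ≡ 1366;  1770^163 ≡ 2608;  1770^326 ≡ 1.
Smallest exponent giving 1 is 326.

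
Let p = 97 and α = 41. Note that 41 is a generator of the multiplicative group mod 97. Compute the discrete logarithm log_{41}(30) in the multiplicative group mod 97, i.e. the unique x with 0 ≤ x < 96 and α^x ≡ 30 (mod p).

69

Baby-step giant-step with m = ceil(sqrt(96)) = 10.
Baby table (41^j mod 97 for j=0..9):
  0:1  1:41  2:32  3:51  4:54  5:80  6:79  7:38
  8:6  9:52
Giant step factor: 41^(-10) ≡ 48 (mod 97).
Scan 30·48^i mod 97 for i = 0, 1, …:
  i=0: 30   i=1: 82   i=2: 56   i=3: 69
  i=4: 14   i=5: 90   i=6: 52
Match at i=6, j=9: x = 6·10 + 9 = 69.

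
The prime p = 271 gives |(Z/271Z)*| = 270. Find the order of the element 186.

The order of 186 must divide p − 1 = 270 = 2 · 3^3 · 5.
Divisors: 1, 2, 3, 5, 6, 9, 10, 15, 18, 27, 30, 45, 54, 90, 135, 270.
Check each in increasing order: 186^1 ≡ 186;  186^2 ≡ 179;  186^3 ≡ 232;  186^5 ≡ 65;  186^6 ≡ 166;  186^9 ≡ 30;  186^10 ≡ 160;  186^15 ≡ 102;  186^18 ≡ 87;  186^27 ≡ 171;  186^30 ≡ 106;  186^45 ≡ 243;  186^54 ≡ 244;  186^90 ≡ 242;  186^135 ≡ 270;  186^270 ≡ 1.
Smallest exponent giving 1 is 270.

270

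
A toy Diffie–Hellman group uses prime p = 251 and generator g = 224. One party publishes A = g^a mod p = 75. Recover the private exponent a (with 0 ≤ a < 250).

162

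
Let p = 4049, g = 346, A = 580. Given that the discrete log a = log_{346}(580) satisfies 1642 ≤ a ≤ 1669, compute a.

Compute 346^1642 mod 4049 = 1752, then multiply by 346 repeatedly:
  346^1642=1752  346^1643=2891  346^1644=183  346^1645=2583  346^1646=2938
  346^1647=249  346^1648=1125  346^1649=546  346^1650=2662  346^1651=1929
  346^1652=3398  346^1653=1498  346^1654=36  346^1655=309  346^1656=1640
  346^1657=580
Found 580 at exponent 1657.

1657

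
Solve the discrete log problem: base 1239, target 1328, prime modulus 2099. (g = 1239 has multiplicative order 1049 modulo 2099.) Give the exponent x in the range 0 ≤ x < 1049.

879

Baby-step giant-step with m = ceil(sqrt(1049)) = 33.
Baby table (1239^j mod 2099 for j=0..32):
  0:1  1:1239  2:752  3:1871  4:873  5:662  6:1608  7:361
  8:192  9:701  10:1652  11:303  12:1795  13:1164  14:183  15:45
  16:1181  17:256  18:235  19:1503  20:404  21:994  22:1552  23:244
  24:60  25:875  26:1041  27:1013  28:2004  29:1938  30:2025  31:670
  32:1025
Giant step factor: 1239^(-33) ≡ 551 (mod 2099).
Scan 1328·551^i mod 2099 for i = 0, 1, …:
  i=0: 1328   i=1: 1276   i=2: 2010   i=3: 1337
  i=4: 2037   i=5: 1521   i=6: 570   i=7: 1319
  i=8: 515   i=9: 400     …   i=25: 1857
  i=26: 994
Match at i=26, j=21: x = 26·33 + 21 = 879.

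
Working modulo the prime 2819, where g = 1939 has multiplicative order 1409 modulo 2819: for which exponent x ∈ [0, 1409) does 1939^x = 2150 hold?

245

Baby-step giant-step with m = ceil(sqrt(1409)) = 38.
Baby table (1939^j mod 2819 for j=0..37):
  0:1  1:1939  2:1994  3:1517  4:1246  5:111  6:985  7:1452
  8:2066  9:175  10:1045  11:2213  12:489  13:987  14:2511  15:416
  16:390  17:718  18:2435  19:2459  20:1072  21:1005  22:766  23:2480
  24:2325  25:594  26:1614  27:456  28:1837  29:1546  30:1097  31:1557
  32:2693  33:939  34:2466  35:550  36:868  37:109
Giant step factor: 1939^(-38) ≡ 2019 (mod 2819).
Scan 2150·2019^i mod 2819 for i = 0, 1, …:
  i=0: 2150   i=1: 2409   i=2: 996   i=3: 977
  i=4: 2082   i=5: 429   i=6: 718
Match at i=6, j=17: x = 6·38 + 17 = 245.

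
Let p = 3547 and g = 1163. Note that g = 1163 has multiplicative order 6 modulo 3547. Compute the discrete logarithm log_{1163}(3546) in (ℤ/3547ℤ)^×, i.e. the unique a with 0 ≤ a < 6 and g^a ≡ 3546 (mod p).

3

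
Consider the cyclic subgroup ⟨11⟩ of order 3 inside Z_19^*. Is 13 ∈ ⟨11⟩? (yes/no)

no

13 ∈ ⟨11⟩ iff 13^3 ≡ 1 (mod 19), since |⟨11⟩| = 3.
13^3 mod 19 = 12.
Since 12 ≠ 1, 13 does not lie in the subgroup.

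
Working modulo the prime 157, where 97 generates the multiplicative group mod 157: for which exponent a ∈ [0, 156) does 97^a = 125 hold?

81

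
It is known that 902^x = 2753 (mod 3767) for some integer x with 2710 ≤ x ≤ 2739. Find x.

Compute 902^2710 mod 3767 = 3228, then multiply by 902 repeatedly:
  902^2710=3228  902^2711=3532  902^2712=2749  902^2713=912  902^2714=1418
  902^2715=2023  902^2716=1518  902^2717=1815  902^2718=2252  902^2719=891
  902^2720=1311  902^2721=3451  902^2722=1260  902^2723=2653  902^2724=961
  902^2725=412  902^2726=2458  902^2727=2120  902^2728=2371  902^2729=2753
Found 2753 at exponent 2729.

2729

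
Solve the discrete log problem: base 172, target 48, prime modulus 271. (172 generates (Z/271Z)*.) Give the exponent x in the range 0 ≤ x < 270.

Successive powers of 172 modulo 271:
  172^0=1  172^1=172  172^2=45  172^3=152  172^4=128  172^5=65
  172^6=69  172^7=215  172^8=124  172^9=190  172^10=160  172^11=149
  172^12=154  172^13=201  172^14=155  172^15=102  172^16=200  172^17=254
  172^18=57  172^19=48
So 172^19 ≡ 48 (mod 271), giving x = 19.

19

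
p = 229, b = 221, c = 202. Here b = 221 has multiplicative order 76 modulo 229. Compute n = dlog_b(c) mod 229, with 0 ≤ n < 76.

66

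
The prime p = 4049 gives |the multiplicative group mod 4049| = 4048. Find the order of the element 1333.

4048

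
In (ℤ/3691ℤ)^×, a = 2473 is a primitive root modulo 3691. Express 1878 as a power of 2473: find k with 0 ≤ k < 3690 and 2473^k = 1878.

Baby-step giant-step with m = ceil(sqrt(3690)) = 61.
Baby table (2473^j mod 3691 for j=0..60):
  0:1  1:2473  2:3433  3:509  4:126  5:1554  6:711  7:1387
  8:1112  9:181  10:1002  11:1285  12:3545  13:660  14:758  15:3197
  16:59  17:1958  18:3233  19:503  20:52  21:3102  22:1348  23:631
  24:2861  25:3297  26:62  27:1995  28:2459  29:2030  30:430  31:382
  32:3481  33:1101  34:2506  35:149  36:3068  37:2159  38:2021  39:319
  40:2704  41:2591  42:3658  43:3284  44:1132  45:1658  46:3224  47:392
  48:2374  49:2212  50:214  51:1409  52:153  53:1887  54:1127  55:366
  56:823  57:1538  58:1744  59:1824  60:350
Giant step factor: 2473^(-61) ≡ 2285 (mod 3691).
Scan 1878·2285^i mod 3691 for i = 0, 1, …:
  i=0: 1878   i=1: 2288   i=2: 1624   i=3: 1385
  i=4: 1538
Match at i=4, j=57: k = 4·61 + 57 = 301.

301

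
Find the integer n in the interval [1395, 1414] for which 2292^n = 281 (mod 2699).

1404

Compute 2292^1395 mod 2699 = 1461, then multiply by 2292 repeatedly:
  2292^1395=1461  2292^1396=1852  2292^1397=1956  2292^1398=113  2292^1399=2591
  2292^1400=772  2292^1401=1579  2292^1402=2408  2292^1403=2380  2292^1404=281
Found 281 at exponent 1404.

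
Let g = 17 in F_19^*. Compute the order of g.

9

The order of 17 must divide p − 1 = 18 = 2 · 3^2.
Divisors: 1, 2, 3, 6, 9, 18.
Check each in increasing order: 17^1 ≡ 17;  17^2 ≡ 4;  17^3 ≡ 11;  17^6 ≡ 7;  17^9 ≡ 1.
Smallest exponent giving 1 is 9.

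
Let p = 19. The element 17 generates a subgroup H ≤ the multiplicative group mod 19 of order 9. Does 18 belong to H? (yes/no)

no

⟨17⟩ has order 9; its elements mod 19 are {1, 4, 5, 6, 7, 9, 11, 16, 17}.
18 is not in this set.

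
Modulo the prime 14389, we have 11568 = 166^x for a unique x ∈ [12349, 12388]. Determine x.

12371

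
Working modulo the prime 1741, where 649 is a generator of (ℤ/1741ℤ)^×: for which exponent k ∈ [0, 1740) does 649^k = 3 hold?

Baby-step giant-step with m = ceil(sqrt(1740)) = 42.
Baby table (649^j mod 1741 for j=0..41):
  0:1  1:649  2:1620  3:1557  4:713  5:1372  6:777  7:1124
  8:1738  9:1535  10:363  11:552  12:1343  13:1107  14:1151  15:110
  16:9  17:618  18:652  19:85  20:1194  21:161  22:29  23:1411
  24:1714  25:1628  26:1526  27:1486  28:1641  29:1258  30:1654  31:990
  32:81  33:339  34:645  35:765  36:300  37:1449  38:261  39:512
  40:1498  41:724
Giant step factor: 649^(-42) ≡ 1391 (mod 1741).
Scan 3·1391^i mod 1741 for i = 0, 1, …:
  i=0: 3   i=1: 691   i=2: 149   i=3: 80
  i=4: 1597   i=5: 1652   i=6: 1553   i=7: 1383
  i=8: 1689   i=9: 790     …   i=19: 1596
  i=20: 261
Match at i=20, j=38: k = 20·42 + 38 = 878.

878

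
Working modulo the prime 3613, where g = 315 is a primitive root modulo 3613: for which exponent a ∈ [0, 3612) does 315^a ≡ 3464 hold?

Baby-step giant-step with m = ceil(sqrt(3612)) = 61.
Baby table (315^j mod 3613 for j=0..60):
  0:1  1:315  2:1674  3:3425  4:2201  5:3232  6:2827  7:1707
  8:2981  9:3248  10:641  11:3200  12:3586  13:2334  14:1771  15:1463
  16:1994  17:3061  18:3157  19:880  20:2612  21:2629  22:758  23:312
  24:729  25:2016  26:2765  27:242  28:357  29:452  30:1473  31:1531
  32:1736  33:1277  34:1212  35:2415  36:1995  37:3376  38:1218  39:692
  40:1200  41:2248  42:3585  43:2019  44:97  45:1651  46:3406  47:3442
  48:330  49:2786  50:3244  51:2994  52:117  53:725  54:756  55:3295
  56:994  57:2392  58:1976  59:1004  60:1929
Giant step factor: 315^(-61) ≡ 111 (mod 3613).
Scan 3464·111^i mod 3613 for i = 0, 1, …:
  i=0: 3464   i=1: 1526   i=2: 3188   i=3: 3407
  i=4: 2425   i=5: 1813   i=6: 2528   i=7: 2407
  i=8: 3428   i=9: 1143     …   i=27: 788
  i=28: 756
Match at i=28, j=54: a = 28·61 + 54 = 1762.

1762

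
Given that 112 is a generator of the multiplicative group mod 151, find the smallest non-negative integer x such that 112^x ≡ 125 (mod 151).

138

Baby-step giant-step with m = ceil(sqrt(150)) = 13.
Baby table (112^j mod 151 for j=0..12):
  0:1  1:112  2:11  3:24  4:121  5:113  6:123  7:35
  8:145  9:83  10:85  11:7  12:29
Giant step factor: 112^(-13) ≡ 51 (mod 151).
Scan 125·51^i mod 151 for i = 0, 1, …:
  i=0: 125   i=1: 33   i=2: 22   i=3: 65
  i=4: 144   i=5: 96   i=6: 64   i=7: 93
  i=8: 62   i=9: 142   i=10: 145
Match at i=10, j=8: x = 10·13 + 8 = 138.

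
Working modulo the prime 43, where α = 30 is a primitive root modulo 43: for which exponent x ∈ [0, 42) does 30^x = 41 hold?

12

Successive powers of 30 modulo 43:
  30^0=1  30^1=30  30^2=40  30^3=39  30^4=9  30^5=12
  30^6=16  30^7=7  30^8=38  30^9=22  30^10=15  30^11=20
  30^12=41
So 30^12 ≡ 41 (mod 43), giving x = 12.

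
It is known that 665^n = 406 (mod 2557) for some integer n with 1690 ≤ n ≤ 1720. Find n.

Compute 665^1690 mod 2557 = 1849, then multiply by 665 repeatedly:
  665^1690=1849  665^1691=2225  665^1692=1679  665^1693=1683  665^1694=1786
  665^1695=1242  665^1696=19  665^1697=2407  665^1698=2530  665^1699=2501
  665^1700=1115  665^1701=2502  665^1702=1780  665^1703=2366  665^1704=835
  665^1705=406
Found 406 at exponent 1705.

1705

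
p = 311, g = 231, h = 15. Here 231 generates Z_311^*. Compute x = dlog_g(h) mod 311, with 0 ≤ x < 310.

10

Successive powers of 231 modulo 311:
  231^0=1  231^1=231  231^2=180  231^3=217  231^4=56  231^5=185
  231^6=128  231^7=23  231^8=26  231^9=97  231^10=15
So 231^10 ≡ 15 (mod 311), giving x = 10.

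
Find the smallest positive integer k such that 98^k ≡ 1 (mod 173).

172

The order of 98 must divide p − 1 = 172 = 2^2 · 43.
Divisors: 1, 2, 4, 43, 86, 172.
Check each in increasing order: 98^1 ≡ 98;  98^2 ≡ 89;  98^4 ≡ 136;  98^43 ≡ 93;  98^86 ≡ 172;  98^172 ≡ 1.
Smallest exponent giving 1 is 172.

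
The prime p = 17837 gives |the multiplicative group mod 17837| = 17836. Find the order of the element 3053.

The order of 3053 must divide p − 1 = 17836 = 2^2 · 7^3 · 13.
Divisors: 1, 2, 4, 7, 13, 14, 26, 28, 49, 52, 91, 98, 182, 196, 343, 364, 637, 686, 1274, 1372, 2548, 4459, 8918, 17836.
Check each in increasing order: 3053^1 ≡ 3053;  3053^2 ≡ 9895;  3053^4 ≡ 3732;  3053^7 ≡ 16837;  3053^13 ≡ 15144;  3053^14 ≡ 1128;  3053^26 ≡ 10427;  3053^28 ≡ 5957;  3053^49 ≡ 5129;  3053^52 ≡ 5814;  3053^91 ≡ 324;  3053^98 ≡ 14903;  3053^182 ≡ 15791;  3053^196 ≡ 10922;  3053^343 ≡ 7518;  3053^364 ≡ 12258;  3053^637 ≡ 17836;  3053^686 ≡ 12708;  3053^1274 ≡ 1.
Smallest exponent giving 1 is 1274.

1274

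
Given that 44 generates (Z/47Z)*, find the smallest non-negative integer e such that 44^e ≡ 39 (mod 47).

Successive powers of 44 modulo 47:
  44^0=1  44^1=44  44^2=9  44^3=20  44^4=34  44^5=39
So 44^5 ≡ 39 (mod 47), giving e = 5.

5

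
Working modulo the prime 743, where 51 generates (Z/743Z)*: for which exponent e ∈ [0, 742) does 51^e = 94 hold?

Baby-step giant-step with m = ceil(sqrt(742)) = 28.
Baby table (51^j mod 743 for j=0..27):
  0:1  1:51  2:372  3:397  4:186  5:570  6:93  7:285
  8:418  9:514  10:209  11:257  12:476  13:500  14:238  15:250
  16:119  17:125  18:431  19:434  20:587  21:217  22:665  23:480
  24:704  25:240  26:352  27:120
Giant step factor: 51^(-28) ≡ 38 (mod 743).
Scan 94·38^i mod 743 for i = 0, 1, …:
  i=0: 94   i=1: 600   i=2: 510   i=3: 62
  i=4: 127   i=5: 368   i=6: 610   i=7: 147
  i=8: 385   i=9: 513   i=10: 176   i=11: 1
Match at i=11, j=0: e = 11·28 + 0 = 308.

308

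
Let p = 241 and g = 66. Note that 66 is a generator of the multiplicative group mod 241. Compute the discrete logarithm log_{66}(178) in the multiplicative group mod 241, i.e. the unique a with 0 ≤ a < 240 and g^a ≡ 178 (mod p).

185

Baby-step giant-step with m = ceil(sqrt(240)) = 16.
Baby table (66^j mod 241 for j=0..15):
  0:1  1:66  2:18  3:224  4:83  5:176  6:48  7:35
  8:141  9:148  10:128  11:13  12:135  13:234  14:20  15:115
Giant step factor: 66^(-16) ≡ 160 (mod 241).
Scan 178·160^i mod 241 for i = 0, 1, …:
  i=0: 178   i=1: 42   i=2: 213   i=3: 99
  i=4: 175   i=5: 44   i=6: 51   i=7: 207
  i=8: 103   i=9: 92   i=10: 19   i=11: 148
Match at i=11, j=9: a = 11·16 + 9 = 185.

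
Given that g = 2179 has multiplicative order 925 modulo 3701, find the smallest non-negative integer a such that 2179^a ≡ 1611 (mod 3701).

399

Baby-step giant-step with m = ceil(sqrt(925)) = 31.
Baby table (2179^j mod 3701 for j=0..30):
  0:1  1:2179  2:3359  3:2384  4:2233  5:2593  6:2421  7:1434
  8:1042  9:1805  10:2633  11:757  12:2558  13:176  14:2301  15:2725
  16:1371  17:702  18:1145  19:481  20:716  21:2043  22:3095  23:783
  24:3697  25:2387  26:1368  27:1567  28:2171  29:731  30:1419
Giant step factor: 2179^(-31) ≡ 2357 (mod 3701).
Scan 1611·2357^i mod 3701 for i = 0, 1, …:
  i=0: 1611   i=1: 3602   i=2: 3521   i=3: 1355
  i=4: 3473   i=5: 2950   i=6: 2672   i=7: 2503
  i=8: 177   i=9: 2677   i=10: 3185   i=11: 1417
  i=12: 1567
Match at i=12, j=27: a = 12·31 + 27 = 399.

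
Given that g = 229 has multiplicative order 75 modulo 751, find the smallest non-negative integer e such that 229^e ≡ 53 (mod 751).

63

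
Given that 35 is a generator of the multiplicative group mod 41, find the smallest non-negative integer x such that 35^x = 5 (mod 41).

22

Successive powers of 35 modulo 41:
  35^0=1  35^1=35  35^2=36  35^3=30  35^4=25  35^5=14
  35^6=39  35^7=12  35^8=10  35^9=22  35^10=32  35^11=13
  35^12=4  35^13=17  35^14=21  35^15=38  35^16=18  35^17=15
  35^18=33  35^19=7  35^20=40  35^21=6  35^22=5
So 35^22 ≡ 5 (mod 41), giving x = 22.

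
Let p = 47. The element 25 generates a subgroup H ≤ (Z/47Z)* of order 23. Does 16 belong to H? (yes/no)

yes

16 ∈ ⟨25⟩ iff 16^23 ≡ 1 (mod 47), since |⟨25⟩| = 23.
16^23 mod 47 = 1.
Since 1 = 1, 16 lies in the subgroup.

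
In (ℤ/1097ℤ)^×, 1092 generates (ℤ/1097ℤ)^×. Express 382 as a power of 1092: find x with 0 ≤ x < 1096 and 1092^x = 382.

595

Baby-step giant-step with m = ceil(sqrt(1096)) = 34.
Baby table (1092^j mod 1097 for j=0..33):
  0:1  1:1092  2:25  3:972  4:625  5:166  6:267  7:859
  8:93  9:632  10:131  11:442  12:1081  13:80  14:697  15:903
  16:970  17:635  18:116  19:517  20:706  21:858  22:98  23:607
  24:256  25:914  26:915  27:910  28:935  29:810  30:338  31:504
  32:771  33:533
Giant step factor: 1092^(-34) ≡ 913 (mod 1097).
Scan 382·913^i mod 1097 for i = 0, 1, …:
  i=0: 382   i=1: 1017   i=2: 459   i=3: 13
  i=4: 899   i=5: 231   i=6: 279   i=7: 223
  i=8: 654   i=9: 334     …   i=16: 396
  i=17: 635
Match at i=17, j=17: x = 17·34 + 17 = 595.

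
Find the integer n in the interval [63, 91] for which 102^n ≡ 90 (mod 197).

Compute 102^63 mod 197 = 110, then multiply by 102 repeatedly:
  102^63=110  102^64=188  102^65=67  102^66=136  102^67=82
  102^68=90
Found 90 at exponent 68.

68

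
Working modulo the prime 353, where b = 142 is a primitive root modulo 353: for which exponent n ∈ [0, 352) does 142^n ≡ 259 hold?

122

Baby-step giant-step with m = ceil(sqrt(352)) = 19.
Baby table (142^j mod 353 for j=0..18):
  0:1  1:142  2:43  3:105  4:84  5:279  6:82  7:348
  8:349  9:138  10:181  11:286  12:17  13:296  14:25  15:20
  16:16  17:154  18:335
Giant step factor: 142^(-19) ≡ 299 (mod 353).
Scan 259·299^i mod 353 for i = 0, 1, …:
  i=0: 259   i=1: 134   i=2: 177   i=3: 326
  i=4: 46   i=5: 340   i=6: 349
Match at i=6, j=8: n = 6·19 + 8 = 122.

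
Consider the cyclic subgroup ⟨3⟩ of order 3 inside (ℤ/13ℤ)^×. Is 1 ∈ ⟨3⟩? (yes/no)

yes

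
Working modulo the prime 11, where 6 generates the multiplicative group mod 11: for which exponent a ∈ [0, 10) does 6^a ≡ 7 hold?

3

Successive powers of 6 modulo 11:
  6^0=1  6^1=6  6^2=3  6^3=7
So 6^3 ≡ 7 (mod 11), giving a = 3.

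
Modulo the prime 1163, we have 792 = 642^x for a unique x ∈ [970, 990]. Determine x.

Compute 642^970 mod 1163 = 831, then multiply by 642 repeatedly:
  642^970=831  642^971=848  642^972=132  642^973=1008  642^974=508
  642^975=496  642^976=933  642^977=41  642^978=736  642^979=334
  642^980=436  642^981=792
Found 792 at exponent 981.

981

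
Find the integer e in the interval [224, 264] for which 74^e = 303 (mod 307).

231

Compute 74^224 mod 307 = 232, then multiply by 74 repeatedly:
  74^224=232  74^225=283  74^226=66  74^227=279  74^228=77
  74^229=172  74^230=141  74^231=303
Found 303 at exponent 231.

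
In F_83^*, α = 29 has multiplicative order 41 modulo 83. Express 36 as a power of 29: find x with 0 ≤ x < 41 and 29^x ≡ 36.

19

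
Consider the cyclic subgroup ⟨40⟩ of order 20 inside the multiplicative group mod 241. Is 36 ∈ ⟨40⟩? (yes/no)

⟨40⟩ has order 20; its elements mod 241 are {1, 6, 25, 36, 40, 64, 87, 91, 98, 106, 135, 143, 150, 154, 177, 201, 205, 216, 235, 240}.
36 is in this set.

yes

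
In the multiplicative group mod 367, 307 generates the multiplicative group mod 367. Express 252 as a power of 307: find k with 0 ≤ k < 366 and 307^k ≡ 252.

Baby-step giant-step with m = ceil(sqrt(366)) = 20.
Baby table (307^j mod 367 for j=0..19):
  0:1  1:307  2:297  3:163  4:129  5:334  6:145  7:108
  8:126  9:147  10:355  11:353  12:106  13:246  14:287  15:29
  16:95  17:172  18:323  19:71
Giant step factor: 307^(-20) ≡ 288 (mod 367).
Scan 252·288^i mod 367 for i = 0, 1, …:
  i=0: 252   i=1: 277   i=2: 137   i=3: 187
  i=4: 274   i=5: 7   i=6: 181   i=7: 14
  i=8: 362   i=9: 28     …   i=15: 224
  i=16: 287
Match at i=16, j=14: k = 16·20 + 14 = 334.

334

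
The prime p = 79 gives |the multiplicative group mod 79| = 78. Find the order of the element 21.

13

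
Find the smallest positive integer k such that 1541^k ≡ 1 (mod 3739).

1869

The order of 1541 must divide p − 1 = 3738 = 2 · 3 · 7 · 89.
Divisors: 1, 2, 3, 6, 7, 14, 21, 42, 89, 178, 267, 534, 623, 1246, 1869, 3738.
Check each in increasing order: 1541^1 ≡ 1541;  1541^2 ≡ 416;  1541^3 ≡ 1687;  1541^6 ≡ 590;  1541^7 ≡ 613;  1541^14 ≡ 1869;  1541^21 ≡ 1563;  1541^42 ≡ 1402;  1541^89 ≡ 1618;  1541^178 ≡ 624;  1541^267 ≡ 102;  1541^534 ≡ 2926;  1541^623 ≡ 694;  1541^1246 ≡ 3044;  1541^1869 ≡ 1.
Smallest exponent giving 1 is 1869.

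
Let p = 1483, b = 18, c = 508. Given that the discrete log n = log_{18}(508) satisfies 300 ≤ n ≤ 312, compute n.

Compute 18^300 mod 1483 = 493, then multiply by 18 repeatedly:
  18^300=493  18^301=1459  18^302=1051  18^303=1122  18^304=917
  18^305=193  18^306=508
Found 508 at exponent 306.

306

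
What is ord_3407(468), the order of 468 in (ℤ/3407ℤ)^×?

1703

The order of 468 must divide p − 1 = 3406 = 2 · 13 · 131.
Divisors: 1, 2, 13, 26, 131, 262, 1703, 3406.
Check each in increasing order: 468^1 ≡ 468;  468^2 ≡ 976;  468^13 ≡ 163;  468^26 ≡ 2720;  468^131 ≡ 3181;  468^262 ≡ 3378;  468^1703 ≡ 1.
Smallest exponent giving 1 is 1703.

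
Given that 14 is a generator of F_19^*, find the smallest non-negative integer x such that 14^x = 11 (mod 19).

Successive powers of 14 modulo 19:
  14^0=1  14^1=14  14^2=6  14^3=8  14^4=17  14^5=10
  14^6=7  14^7=3  14^8=4  14^9=18  14^10=5  14^11=13
  14^12=11
So 14^12 ≡ 11 (mod 19), giving x = 12.

12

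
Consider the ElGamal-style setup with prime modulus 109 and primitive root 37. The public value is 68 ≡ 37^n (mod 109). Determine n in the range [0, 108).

63

Baby-step giant-step with m = ceil(sqrt(108)) = 11.
Baby table (37^j mod 109 for j=0..10):
  0:1  1:37  2:61  3:77  4:15  5:10  6:43  7:65
  8:7  9:41  10:100
Giant step factor: 37^(-11) ≡ 18 (mod 109).
Scan 68·18^i mod 109 for i = 0, 1, …:
  i=0: 68   i=1: 25   i=2: 14   i=3: 34
  i=4: 67   i=5: 7
Match at i=5, j=8: n = 5·11 + 8 = 63.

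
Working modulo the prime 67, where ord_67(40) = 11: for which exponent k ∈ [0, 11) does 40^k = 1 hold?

0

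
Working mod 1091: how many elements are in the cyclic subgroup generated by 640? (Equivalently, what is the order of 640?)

1090

The order of 640 must divide p − 1 = 1090 = 2 · 5 · 109.
Divisors: 1, 2, 5, 10, 109, 218, 545, 1090.
Check each in increasing order: 640^1 ≡ 640;  640^2 ≡ 475;  640^5 ≡ 695;  640^10 ≡ 803;  640^109 ≡ 998;  640^218 ≡ 1012;  640^545 ≡ 1090;  640^1090 ≡ 1.
Smallest exponent giving 1 is 1090.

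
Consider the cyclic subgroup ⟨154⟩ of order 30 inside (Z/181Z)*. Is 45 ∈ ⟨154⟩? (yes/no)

no

45 ∈ ⟨154⟩ iff 45^30 ≡ 1 (mod 181), since |⟨154⟩| = 30.
45^30 mod 181 = 132.
Since 132 ≠ 1, 45 does not lie in the subgroup.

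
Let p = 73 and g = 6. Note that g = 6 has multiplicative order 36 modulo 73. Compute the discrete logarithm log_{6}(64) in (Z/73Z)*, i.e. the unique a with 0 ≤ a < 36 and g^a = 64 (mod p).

24

Successive powers of 6 modulo 73:
  6^0=1  6^1=6  6^2=36  6^3=70  6^4=55  6^5=38
  6^6=9  6^7=54  6^8=32  6^9=46  6^10=57  6^11=50
  6^12=8  6^13=48  6^14=69  6^15=49  6^16=2  6^17=12
  6^18=72  6^19=67  6^20=37  6^21=3  6^22=18  6^23=35
  6^24=64
So 6^24 ≡ 64 (mod 73), giving a = 24.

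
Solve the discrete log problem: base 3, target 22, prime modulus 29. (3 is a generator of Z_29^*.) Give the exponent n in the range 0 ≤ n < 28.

22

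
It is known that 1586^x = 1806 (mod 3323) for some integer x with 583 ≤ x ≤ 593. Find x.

Compute 1586^583 mod 3323 = 1626, then multiply by 1586 repeatedly:
  1586^583=1626  1586^584=188  1586^585=2421  1586^586=1641  1586^587=717
  1586^588=696  1586^589=620  1586^590=3035  1586^591=1806
Found 1806 at exponent 591.

591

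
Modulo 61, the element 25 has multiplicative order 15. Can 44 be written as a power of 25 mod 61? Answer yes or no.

44 ∈ ⟨25⟩ iff 44^15 ≡ 1 (mod 61), since |⟨25⟩| = 15.
44^15 mod 61 = 11.
Since 11 ≠ 1, 44 does not lie in the subgroup.

no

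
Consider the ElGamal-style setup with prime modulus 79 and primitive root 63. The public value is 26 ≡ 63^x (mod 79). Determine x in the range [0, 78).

56

Baby-step giant-step with m = ceil(sqrt(78)) = 9.
Baby table (63^j mod 79 for j=0..8):
  0:1  1:63  2:19  3:12  4:45  5:70  6:65  7:66
  8:50
Giant step factor: 63^(-9) ≡ 71 (mod 79).
Scan 26·71^i mod 79 for i = 0, 1, …:
  i=0: 26   i=1: 29   i=2: 5   i=3: 39
  i=4: 4   i=5: 47   i=6: 19
Match at i=6, j=2: x = 6·9 + 2 = 56.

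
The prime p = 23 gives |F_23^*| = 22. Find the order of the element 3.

11

The order of 3 must divide p − 1 = 22 = 2 · 11.
Divisors: 1, 2, 11, 22.
Check each in increasing order: 3^1 ≡ 3;  3^2 ≡ 9;  3^11 ≡ 1.
Smallest exponent giving 1 is 11.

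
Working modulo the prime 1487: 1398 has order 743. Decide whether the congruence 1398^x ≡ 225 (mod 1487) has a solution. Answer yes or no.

yes

225 ∈ ⟨1398⟩ iff 225^743 ≡ 1 (mod 1487), since |⟨1398⟩| = 743.
225^743 mod 1487 = 1.
Since 1 = 1, 225 lies in the subgroup.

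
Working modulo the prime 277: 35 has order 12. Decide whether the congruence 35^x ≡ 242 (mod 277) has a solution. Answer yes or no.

⟨35⟩ has order 12; its elements mod 277 are {1, 35, 60, 95, 116, 117, 160, 161, 182, 217, 242, 276}.
242 is in this set.

yes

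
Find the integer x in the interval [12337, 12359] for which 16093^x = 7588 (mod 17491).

Compute 16093^12337 mod 17491 = 6000, then multiply by 16093 repeatedly:
  16093^12337=6000  16093^12338=7680  16093^12339=2834  16093^12340=8525  16093^12341=10912
  16093^12342=14667  16093^12343=12477  16093^12344=13172  16093^12345=3567  16093^12346=15760
  16093^12347=6180  16093^12348=914  16093^12349=16562  16093^12350=4408  16093^12351=11939
  16093^12352=13183  16093^12353=5680  16093^12354=274  16093^12355=1750  16093^12356=2240
  16093^12357=16860  16093^12358=7588
Found 7588 at exponent 12358.

12358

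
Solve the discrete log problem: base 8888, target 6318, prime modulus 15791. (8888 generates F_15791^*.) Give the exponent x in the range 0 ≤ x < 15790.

2510

Baby-step giant-step with m = ceil(sqrt(15790)) = 126.
Baby table (8888^j mod 15791 for j=0..125):
  0:1  1:8888  2:9962  3:2119  4:10800  5:12702  6:5517  7:4041
  8:7674  9:5183  10:4157  11:12267  12:8032  13:13096  14:1787  15:12901
  16:5637  17:12604  18:2998  19:6807  20:5295  21:4780  22:6850  23:8495
  24:6789  25:3221  26:14956  27:290  28:3587  29:15018  30:14452  31:5382
  32:4277  33:5039  34:3356  35:14720  36:2925  37:5414  38:4455  39:8003
  40:8000  41:12918  42:14614  43:8257  44:7439  45:915  46:155  47:3823
  48:12383  49:12625  50:154  51:10726  52:2421  53:10506  54:5145  55:13815
  56:12695  57:6465  58:13262  59:8632  60:8538  61:9989  62:5230  63:11327
  64:6751  65:12879  66:15384  67:14514  68:3753  69:6072  70:10089  71:9734
  72:12694  73:13368  74:3300  75:6513  76:13529  77:13078  78:15504  79:7286
  80:14868  81:7696  82:11227  83:2247  84:11512  85:8767  86:8302  87:12624
  88:7057  89:764  90:302  91:15497  92:8234  93:8298  94:8654  95:14582
  96:8079  97:4475  98:12062  99:1957  100:7925  101:9540  102:9641  103:7242
  104:2780  105:11516  106:12737  107:777  108:5309  109:2884  110:4199  111:6579
  112:79  113:7348  114:13239  115:9491  116:486  117:8625  118:9486  119:3419
  120:6188  121:14682  122:12583  123:5842  124:2888  125:8169
Giant step factor: 8888^(-126) ≡ 217 (mod 15791).
Scan 6318·217^i mod 15791 for i = 0, 1, …:
  i=0: 6318   i=1: 12980   i=2: 5862   i=3: 8774
  i=4: 9038   i=5: 3162   i=6: 7141   i=7: 2079
  i=8: 8995   i=9: 9622     …   i=18: 13974
  i=19: 486
Match at i=19, j=116: x = 19·126 + 116 = 2510.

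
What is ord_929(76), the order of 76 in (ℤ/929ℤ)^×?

232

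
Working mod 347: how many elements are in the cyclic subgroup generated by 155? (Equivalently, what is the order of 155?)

The order of 155 must divide p − 1 = 346 = 2 · 173.
Divisors: 1, 2, 173, 346.
Check each in increasing order: 155^1 ≡ 155;  155^2 ≡ 82;  155^173 ≡ 346;  155^346 ≡ 1.
Smallest exponent giving 1 is 346.

346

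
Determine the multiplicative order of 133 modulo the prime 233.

The order of 133 must divide p − 1 = 232 = 2^3 · 29.
Divisors: 1, 2, 4, 8, 29, 58, 116, 232.
Check each in increasing order: 133^1 ≡ 133;  133^2 ≡ 214;  133^4 ≡ 128;  133^8 ≡ 74;  133^29 ≡ 89;  133^58 ≡ 232;  133^116 ≡ 1.
Smallest exponent giving 1 is 116.

116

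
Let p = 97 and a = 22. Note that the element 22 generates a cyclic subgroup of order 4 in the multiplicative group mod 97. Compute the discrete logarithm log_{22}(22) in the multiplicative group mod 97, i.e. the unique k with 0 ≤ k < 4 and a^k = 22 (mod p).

1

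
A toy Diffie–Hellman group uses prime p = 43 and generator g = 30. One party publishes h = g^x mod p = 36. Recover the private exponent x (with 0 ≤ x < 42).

28

Baby-step giant-step with m = ceil(sqrt(42)) = 7.
Baby table (30^j mod 43 for j=0..6):
  0:1  1:30  2:40  3:39  4:9  5:12  6:16
Giant step factor: 30^(-7) ≡ 37 (mod 43).
Scan 36·37^i mod 43 for i = 0, 1, …:
  i=0: 36   i=1: 42   i=2: 6   i=3: 7
  i=4: 1
Match at i=4, j=0: x = 4·7 + 0 = 28.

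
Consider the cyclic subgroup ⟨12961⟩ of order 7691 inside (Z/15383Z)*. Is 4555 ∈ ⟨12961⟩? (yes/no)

no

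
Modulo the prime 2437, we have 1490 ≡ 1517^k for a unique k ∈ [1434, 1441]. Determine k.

1438

Compute 1517^1434 mod 2437 = 136, then multiply by 1517 repeatedly:
  1517^1434=136  1517^1435=1604  1517^1436=1142  1517^1437=2144  1517^1438=1490
Found 1490 at exponent 1438.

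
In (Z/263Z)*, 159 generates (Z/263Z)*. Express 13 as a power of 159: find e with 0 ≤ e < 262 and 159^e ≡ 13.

134

Baby-step giant-step with m = ceil(sqrt(262)) = 17.
Baby table (159^j mod 263 for j=0..16):
  0:1  1:159  2:33  3:250  4:37  5:97  6:169  7:45
  8:54  9:170  10:204  11:87  12:157  13:241  14:184  15:63
  16:23
Giant step factor: 159^(-17) ≡ 21 (mod 263).
Scan 13·21^i mod 263 for i = 0, 1, …:
  i=0: 13   i=1: 10   i=2: 210   i=3: 202
  i=4: 34   i=5: 188   i=6: 3   i=7: 63
Match at i=7, j=15: e = 7·17 + 15 = 134.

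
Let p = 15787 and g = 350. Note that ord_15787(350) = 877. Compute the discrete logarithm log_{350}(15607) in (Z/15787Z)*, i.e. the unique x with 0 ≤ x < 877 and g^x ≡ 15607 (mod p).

652

Baby-step giant-step with m = ceil(sqrt(877)) = 30.
Baby table (350^j mod 15787 for j=0..29):
  0:1  1:350  2:11991  3:13295  4:11872  5:3219  6:5773  7:15601
  8:13835  9:11428  10:5689  11:1988  12:1172  13:15525  14:3022  15:15758
  16:5637  17:15362  18:9120  19:3026  20:1371  21:6240  22:5394  23:9247
  24:115  25:8676  26:5496  27:13373  28:7598  29:7084
Giant step factor: 350^(-30) ≡ 5838 (mod 15787).
Scan 15607·5838^i mod 15787 for i = 0, 1, …:
  i=0: 15607   i=1: 6889   i=2: 8493   i=3: 10954
  i=4: 12102   i=5: 4651   i=6: 14685   i=7: 7620
  i=8: 13581   i=9: 3564     …   i=20: 5485
  i=21: 5394
Match at i=21, j=22: x = 21·30 + 22 = 652.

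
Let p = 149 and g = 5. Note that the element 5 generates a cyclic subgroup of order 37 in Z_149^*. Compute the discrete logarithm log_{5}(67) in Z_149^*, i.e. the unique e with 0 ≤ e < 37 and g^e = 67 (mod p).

31

Successive powers of 5 modulo 149:
  5^0=1  5^1=5  5^2=25  5^3=125  5^4=29  5^5=145
  5^6=129  5^7=49  5^8=96  5^9=33  5^10=16  5^11=80
  5^12=102  5^13=63  5^14=17  5^15=85  5^16=127  5^17=39
  5^18=46  5^19=81  5^20=107  5^21=88  5^22=142  5^23=114
  5^24=123  5^25=19  5^26=95  5^27=28  5^28=140  5^29=104
  5^30=73  5^31=67
So 5^31 ≡ 67 (mod 149), giving e = 31.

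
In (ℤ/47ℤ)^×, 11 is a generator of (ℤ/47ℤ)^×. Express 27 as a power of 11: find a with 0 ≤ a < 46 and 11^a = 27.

2

Successive powers of 11 modulo 47:
  11^0=1  11^1=11  11^2=27
So 11^2 ≡ 27 (mod 47), giving a = 2.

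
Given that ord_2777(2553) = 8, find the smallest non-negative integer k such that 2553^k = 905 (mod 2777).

7

Successive powers of 2553 modulo 2777:
  2553^0=1  2553^1=2553  2553^2=190  2553^3=1872  2553^4=2776  2553^5=224
  2553^6=2587  2553^7=905
So 2553^7 ≡ 905 (mod 2777), giving k = 7.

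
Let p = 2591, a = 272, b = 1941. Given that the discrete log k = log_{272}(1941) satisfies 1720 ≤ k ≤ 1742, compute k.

Compute 272^1720 mod 2591 = 1675, then multiply by 272 repeatedly:
  272^1720=1675  272^1721=2175  272^1722=852  272^1723=1145  272^1724=520
  272^1725=1526  272^1726=512  272^1727=1941
Found 1941 at exponent 1727.

1727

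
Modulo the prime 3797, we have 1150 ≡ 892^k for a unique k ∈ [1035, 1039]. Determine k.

1037

Compute 892^1035 mod 3797 = 2225, then multiply by 892 repeatedly:
  892^1035=2225  892^1036=2666  892^1037=1150
Found 1150 at exponent 1037.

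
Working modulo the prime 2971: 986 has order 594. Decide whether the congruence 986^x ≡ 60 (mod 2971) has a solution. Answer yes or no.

60 ∈ ⟨986⟩ iff 60^594 ≡ 1 (mod 2971), since |⟨986⟩| = 594.
60^594 mod 2971 = 1839.
Since 1839 ≠ 1, 60 does not lie in the subgroup.

no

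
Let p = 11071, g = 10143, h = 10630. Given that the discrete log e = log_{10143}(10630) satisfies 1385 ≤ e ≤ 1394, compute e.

1385

Compute 10143^1385 mod 11071 = 10630, then multiply by 10143 repeatedly:
  10143^1385=10630
Found 10630 at exponent 1385.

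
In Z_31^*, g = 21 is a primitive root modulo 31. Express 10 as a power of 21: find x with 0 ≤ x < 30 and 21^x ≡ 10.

Successive powers of 21 modulo 31:
  21^0=1  21^1=21  21^2=7  21^3=23  21^4=18  21^5=6
  21^6=2  21^7=11  21^8=14  21^9=15  21^10=5  21^11=12
  21^12=4  21^13=22  21^14=28  21^15=30  21^16=10
So 21^16 ≡ 10 (mod 31), giving x = 16.

16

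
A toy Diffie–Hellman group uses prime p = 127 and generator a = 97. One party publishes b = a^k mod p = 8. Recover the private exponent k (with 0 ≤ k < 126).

Baby-step giant-step with m = ceil(sqrt(126)) = 12.
Baby table (97^j mod 127 for j=0..11):
  0:1  1:97  2:11  3:51  4:121  5:53  6:61  7:75
  8:36  9:63  10:15  11:58
Giant step factor: 97^(-12) ≡ 117 (mod 127).
Scan 8·117^i mod 127 for i = 0, 1, …:
  i=0: 8   i=1: 47   i=2: 38   i=3: 1
Match at i=3, j=0: k = 3·12 + 0 = 36.

36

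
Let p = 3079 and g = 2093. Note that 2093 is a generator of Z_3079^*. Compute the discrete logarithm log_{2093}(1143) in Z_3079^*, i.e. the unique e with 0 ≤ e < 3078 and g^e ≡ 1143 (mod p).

Baby-step giant-step with m = ceil(sqrt(3078)) = 56.
Baby table (2093^j mod 3079 for j=0..55):
  0:1  1:2093  2:2311  3:2893  4:1735  5:1214  6:727  7:585
  8:2042  9:254  10:2034  11:1984  12:2020  13:393  14:456  15:2997
  16:798  17:1396  18:2936  19:2443  20:2059  21:1966  22:1294  23:1901
  24:725  25:2557  26:499  27:626  28:1643  29:2635  30:566  31:2302
  32:2530  33:2489  34:2888  35:507  36:1975  37:1657  38:1147  39:2130
  40:2777  41:2188  42:1011  43:750  44:2539  45:2852  46:2134  47:1912
  48:2195  49:267  50:1532  51:1237  52:2681  53:1395  54:843  55:132
Giant step factor: 2093^(-56) ≡ 1222 (mod 3079).
Scan 1143·1222^i mod 3079 for i = 0, 1, …:
  i=0: 1143   i=1: 1959   i=2: 1515   i=3: 851
  i=4: 2299   i=5: 1330   i=6: 2627   i=7: 1876
  i=8: 1696   i=9: 345     …   i=15: 2886
  i=16: 1237
Match at i=16, j=51: e = 16·56 + 51 = 947.

947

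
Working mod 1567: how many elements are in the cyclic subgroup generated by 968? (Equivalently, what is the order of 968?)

783

The order of 968 must divide p − 1 = 1566 = 2 · 3^3 · 29.
Divisors: 1, 2, 3, 6, 9, 18, 27, 29, 54, 58, 87, 174, 261, 522, 783, 1566.
Check each in increasing order: 968^1 ≡ 968;  968^2 ≡ 1525;  968^3 ≡ 86;  968^6 ≡ 1128;  968^9 ≡ 1421;  968^18 ≡ 945;  968^27 ≡ 1493;  968^29 ≡ 1541;  968^54 ≡ 775;  968^58 ≡ 676;  968^87 ≡ 1228;  968^174 ≡ 530;  968^261 ≡ 535;  968^522 ≡ 1031;  968^783 ≡ 1.
Smallest exponent giving 1 is 783.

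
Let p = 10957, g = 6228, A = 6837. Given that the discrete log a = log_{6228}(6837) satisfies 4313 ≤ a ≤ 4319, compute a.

Compute 6228^4313 mod 10957 = 4083, then multiply by 6228 repeatedly:
  6228^4313=4083  6228^4314=8684  6228^4315=200  6228^4316=7459  6228^4317=7929
  6228^4318=9570  6228^4319=6837
Found 6837 at exponent 4319.

4319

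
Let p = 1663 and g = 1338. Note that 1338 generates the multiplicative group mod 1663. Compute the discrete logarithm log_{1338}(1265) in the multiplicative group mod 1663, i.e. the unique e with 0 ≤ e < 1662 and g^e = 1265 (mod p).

Baby-step giant-step with m = ceil(sqrt(1662)) = 41.
Baby table (1338^j mod 1663 for j=0..40):
  0:1  1:1338  2:856  3:1184  4:1016  5:737  6:1610  7:595
  8:1196  9:442  10:1031  11:851  12:1146  13:62  14:1469  15:1519
  16:236  17:1461  18:793  19:40  20:304  21:980  22:796  23:728
  24:1209  25:1206  26:518  27:1276  28:1050  29:1328  30:780  31:939
  32:817  33:555  34:892  35:1125  36:235  37:123  38:1600  39:519
  40:951
Giant step factor: 1338^(-41) ≡ 219 (mod 1663).
Scan 1265·219^i mod 1663 for i = 0, 1, …:
  i=0: 1265   i=1: 977   i=2: 1099   i=3: 1209
Match at i=3, j=24: e = 3·41 + 24 = 147.

147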